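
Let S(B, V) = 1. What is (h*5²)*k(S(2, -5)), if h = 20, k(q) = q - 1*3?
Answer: -1000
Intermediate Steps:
k(q) = -3 + q (k(q) = q - 3 = -3 + q)
(h*5²)*k(S(2, -5)) = (20*5²)*(-3 + 1) = (20*25)*(-2) = 500*(-2) = -1000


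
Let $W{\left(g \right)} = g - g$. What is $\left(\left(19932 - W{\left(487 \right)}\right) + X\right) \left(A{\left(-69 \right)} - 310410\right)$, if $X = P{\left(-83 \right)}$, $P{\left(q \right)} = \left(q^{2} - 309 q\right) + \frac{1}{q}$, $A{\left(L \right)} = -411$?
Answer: $- \frac{1353576656103}{83} \approx -1.6308 \cdot 10^{10}$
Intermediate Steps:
$W{\left(g \right)} = 0$
$P{\left(q \right)} = \frac{1}{q} + q^{2} - 309 q$
$X = \frac{2700487}{83}$ ($X = \frac{1 + \left(-83\right)^{2} \left(-309 - 83\right)}{-83} = - \frac{1 + 6889 \left(-392\right)}{83} = - \frac{1 - 2700488}{83} = \left(- \frac{1}{83}\right) \left(-2700487\right) = \frac{2700487}{83} \approx 32536.0$)
$\left(\left(19932 - W{\left(487 \right)}\right) + X\right) \left(A{\left(-69 \right)} - 310410\right) = \left(\left(19932 - 0\right) + \frac{2700487}{83}\right) \left(-411 - 310410\right) = \left(\left(19932 + 0\right) + \frac{2700487}{83}\right) \left(-310821\right) = \left(19932 + \frac{2700487}{83}\right) \left(-310821\right) = \frac{4354843}{83} \left(-310821\right) = - \frac{1353576656103}{83}$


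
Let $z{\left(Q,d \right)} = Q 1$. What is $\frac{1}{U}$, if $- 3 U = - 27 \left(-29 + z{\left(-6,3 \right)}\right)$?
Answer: $- \frac{1}{315} \approx -0.0031746$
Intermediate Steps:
$z{\left(Q,d \right)} = Q$
$U = -315$ ($U = - \frac{\left(-27\right) \left(-29 - 6\right)}{3} = - \frac{\left(-27\right) \left(-35\right)}{3} = \left(- \frac{1}{3}\right) 945 = -315$)
$\frac{1}{U} = \frac{1}{-315} = - \frac{1}{315}$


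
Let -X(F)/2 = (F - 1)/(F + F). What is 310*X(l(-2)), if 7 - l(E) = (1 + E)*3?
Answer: -279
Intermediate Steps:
l(E) = 4 - 3*E (l(E) = 7 - (1 + E)*3 = 7 - (3 + 3*E) = 7 + (-3 - 3*E) = 4 - 3*E)
X(F) = -(-1 + F)/F (X(F) = -2*(F - 1)/(F + F) = -2*(-1 + F)/(2*F) = -2*(-1 + F)*1/(2*F) = -(-1 + F)/F)
310*X(l(-2)) = 310*((1 - (4 - 3*(-2)))/(4 - 3*(-2))) = 310*((1 - (4 + 6))/(4 + 6)) = 310*((1 - 1*10)/10) = 310*((1 - 10)/10) = 310*((⅒)*(-9)) = 310*(-9/10) = -279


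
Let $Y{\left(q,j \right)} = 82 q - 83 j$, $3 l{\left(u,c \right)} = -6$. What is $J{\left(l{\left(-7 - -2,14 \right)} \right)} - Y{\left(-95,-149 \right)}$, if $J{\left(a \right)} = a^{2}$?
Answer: $-4573$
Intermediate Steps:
$l{\left(u,c \right)} = -2$ ($l{\left(u,c \right)} = \frac{1}{3} \left(-6\right) = -2$)
$Y{\left(q,j \right)} = - 83 j + 82 q$
$J{\left(l{\left(-7 - -2,14 \right)} \right)} - Y{\left(-95,-149 \right)} = \left(-2\right)^{2} - \left(\left(-83\right) \left(-149\right) + 82 \left(-95\right)\right) = 4 - \left(12367 - 7790\right) = 4 - 4577 = -4573$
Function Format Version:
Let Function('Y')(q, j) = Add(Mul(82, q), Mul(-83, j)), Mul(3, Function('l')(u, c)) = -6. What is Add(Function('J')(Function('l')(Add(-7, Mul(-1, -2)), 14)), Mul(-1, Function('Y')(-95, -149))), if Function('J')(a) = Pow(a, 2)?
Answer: -4573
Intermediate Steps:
Function('l')(u, c) = -2 (Function('l')(u, c) = Mul(Rational(1, 3), -6) = -2)
Function('Y')(q, j) = Add(Mul(-83, j), Mul(82, q))
Add(Function('J')(Function('l')(Add(-7, Mul(-1, -2)), 14)), Mul(-1, Function('Y')(-95, -149))) = Add(Pow(-2, 2), Mul(-1, Add(Mul(-83, -149), Mul(82, -95)))) = Add(4, Mul(-1, Add(12367, -7790))) = Add(4, Mul(-1, 4577)) = Add(4, -4577) = -4573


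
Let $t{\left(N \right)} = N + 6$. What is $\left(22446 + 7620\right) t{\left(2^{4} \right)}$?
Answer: $661452$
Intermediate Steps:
$t{\left(N \right)} = 6 + N$
$\left(22446 + 7620\right) t{\left(2^{4} \right)} = \left(22446 + 7620\right) \left(6 + 2^{4}\right) = 30066 \left(6 + 16\right) = 30066 \cdot 22 = 661452$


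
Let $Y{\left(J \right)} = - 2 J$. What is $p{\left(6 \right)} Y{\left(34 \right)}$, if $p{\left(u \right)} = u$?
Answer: $-408$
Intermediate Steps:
$p{\left(6 \right)} Y{\left(34 \right)} = 6 \left(\left(-2\right) 34\right) = 6 \left(-68\right) = -408$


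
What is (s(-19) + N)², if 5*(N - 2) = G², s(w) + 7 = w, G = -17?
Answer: 28561/25 ≈ 1142.4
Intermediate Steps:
s(w) = -7 + w
N = 299/5 (N = 2 + (⅕)*(-17)² = 2 + (⅕)*289 = 2 + 289/5 = 299/5 ≈ 59.800)
(s(-19) + N)² = ((-7 - 19) + 299/5)² = (-26 + 299/5)² = (169/5)² = 28561/25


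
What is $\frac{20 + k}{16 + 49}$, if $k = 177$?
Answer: $\frac{197}{65} \approx 3.0308$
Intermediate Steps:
$\frac{20 + k}{16 + 49} = \frac{20 + 177}{16 + 49} = \frac{197}{65}$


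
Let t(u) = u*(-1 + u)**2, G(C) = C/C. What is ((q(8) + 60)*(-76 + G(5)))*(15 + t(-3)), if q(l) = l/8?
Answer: 150975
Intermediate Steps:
G(C) = 1
q(l) = l/8 (q(l) = l*(1/8) = l/8)
((q(8) + 60)*(-76 + G(5)))*(15 + t(-3)) = (((1/8)*8 + 60)*(-76 + 1))*(15 - 3*(-1 - 3)**2) = ((1 + 60)*(-75))*(15 - 3*(-4)**2) = (61*(-75))*(15 - 3*16) = -4575*(15 - 48) = -4575*(-33) = 150975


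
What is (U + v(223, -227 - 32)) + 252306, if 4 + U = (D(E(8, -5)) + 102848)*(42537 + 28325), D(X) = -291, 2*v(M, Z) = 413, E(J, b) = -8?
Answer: 14535293285/2 ≈ 7.2676e+9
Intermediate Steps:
v(M, Z) = 413/2 (v(M, Z) = (½)*413 = 413/2)
U = 7267394130 (U = -4 + (-291 + 102848)*(42537 + 28325) = -4 + 102557*70862 = -4 + 7267394134 = 7267394130)
(U + v(223, -227 - 32)) + 252306 = (7267394130 + 413/2) + 252306 = 14534788673/2 + 252306 = 14535293285/2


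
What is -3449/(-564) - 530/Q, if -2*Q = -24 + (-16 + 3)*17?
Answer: 49433/27636 ≈ 1.7887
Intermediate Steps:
Q = 245/2 (Q = -(-24 + (-16 + 3)*17)/2 = -(-24 - 13*17)/2 = -(-24 - 221)/2 = -½*(-245) = 245/2 ≈ 122.50)
-3449/(-564) - 530/Q = -3449/(-564) - 530/245/2 = -3449*(-1/564) - 530*2/245 = 3449/564 - 212/49 = 49433/27636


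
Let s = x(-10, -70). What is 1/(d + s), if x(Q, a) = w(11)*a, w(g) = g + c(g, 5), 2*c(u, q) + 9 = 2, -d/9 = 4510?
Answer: -1/41115 ≈ -2.4322e-5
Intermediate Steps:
d = -40590 (d = -9*4510 = -40590)
c(u, q) = -7/2 (c(u, q) = -9/2 + (1/2)*2 = -9/2 + 1 = -7/2)
w(g) = -7/2 + g (w(g) = g - 7/2 = -7/2 + g)
x(Q, a) = 15*a/2 (x(Q, a) = (-7/2 + 11)*a = 15*a/2)
s = -525 (s = (15/2)*(-70) = -525)
1/(d + s) = 1/(-40590 - 525) = 1/(-41115) = -1/41115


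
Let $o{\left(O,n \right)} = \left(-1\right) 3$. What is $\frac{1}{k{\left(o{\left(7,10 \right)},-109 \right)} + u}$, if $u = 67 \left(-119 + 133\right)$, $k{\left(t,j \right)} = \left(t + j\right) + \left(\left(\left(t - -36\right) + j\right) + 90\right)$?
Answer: $\frac{1}{840} \approx 0.0011905$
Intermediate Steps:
$o{\left(O,n \right)} = -3$
$k{\left(t,j \right)} = 126 + 2 j + 2 t$ ($k{\left(t,j \right)} = \left(j + t\right) + \left(\left(\left(t + 36\right) + j\right) + 90\right) = \left(j + t\right) + \left(\left(\left(36 + t\right) + j\right) + 90\right) = \left(j + t\right) + \left(\left(36 + j + t\right) + 90\right) = \left(j + t\right) + \left(126 + j + t\right) = 126 + 2 j + 2 t$)
$u = 938$ ($u = 67 \cdot 14 = 938$)
$\frac{1}{k{\left(o{\left(7,10 \right)},-109 \right)} + u} = \frac{1}{\left(126 + 2 \left(-109\right) + 2 \left(-3\right)\right) + 938} = \frac{1}{\left(126 - 218 - 6\right) + 938} = \frac{1}{-98 + 938} = \frac{1}{840}$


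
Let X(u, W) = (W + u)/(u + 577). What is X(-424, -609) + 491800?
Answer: 75244367/153 ≈ 4.9179e+5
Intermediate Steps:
X(u, W) = (W + u)/(577 + u)
X(-424, -609) + 491800 = (-609 - 424)/(577 - 424) + 491800 = -1033/153 + 491800 = 75244367/153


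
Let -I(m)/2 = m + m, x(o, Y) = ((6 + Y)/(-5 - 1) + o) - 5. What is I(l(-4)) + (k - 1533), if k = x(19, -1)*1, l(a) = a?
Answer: -9023/6 ≈ -1503.8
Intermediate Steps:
x(o, Y) = -6 + o - Y/6 (x(o, Y) = ((6 + Y)/(-6) + o) - 5 = ((6 + Y)*(-1/6) + o) - 5 = ((-1 - Y/6) + o) - 5 = (-1 + o - Y/6) - 5 = -6 + o - Y/6)
I(m) = -4*m (I(m) = -2*(m + m) = -4*m)
k = 79/6 (k = (-6 + 19 - 1/6*(-1))*1 = (-6 + 19 + 1/6)*1 = (79/6)*1 = 79/6 ≈ 13.167)
I(l(-4)) + (k - 1533) = -4*(-4) + (79/6 - 1533) = 16 - 9119/6 = -9023/6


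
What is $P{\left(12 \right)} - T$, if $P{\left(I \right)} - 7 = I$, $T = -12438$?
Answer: $12457$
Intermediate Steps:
$P{\left(I \right)} = 7 + I$
$P{\left(12 \right)} - T = \left(7 + 12\right) - -12438 = 19 + 12438 = 12457$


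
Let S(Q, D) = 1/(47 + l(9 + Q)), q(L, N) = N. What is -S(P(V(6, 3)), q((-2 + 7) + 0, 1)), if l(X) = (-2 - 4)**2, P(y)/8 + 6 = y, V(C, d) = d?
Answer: -1/83 ≈ -0.012048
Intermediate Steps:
P(y) = -48 + 8*y
l(X) = 36 (l(X) = (-6)**2 = 36)
S(Q, D) = 1/83 (S(Q, D) = 1/(47 + 36) = 1/83)
-S(P(V(6, 3)), q((-2 + 7) + 0, 1)) = -1*1/83 = -1/83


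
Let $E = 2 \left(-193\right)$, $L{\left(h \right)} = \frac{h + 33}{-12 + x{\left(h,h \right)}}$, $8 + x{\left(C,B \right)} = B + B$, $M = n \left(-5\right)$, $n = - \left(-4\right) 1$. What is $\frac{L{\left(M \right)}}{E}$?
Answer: $\frac{13}{23160} \approx 0.00056131$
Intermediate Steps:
$n = 4$ ($n = \left(-1\right) \left(-4\right) = 4$)
$M = -20$ ($M = 4 \left(-5\right) = -20$)
$x{\left(C,B \right)} = -8 + 2 B$ ($x{\left(C,B \right)} = -8 + \left(B + B\right) = -8 + 2 B$)
$L{\left(h \right)} = \frac{33 + h}{-20 + 2 h}$ ($L{\left(h \right)} = \frac{h + 33}{-12 + \left(-8 + 2 h\right)} = \frac{33 + h}{-20 + 2 h}$)
$E = -386$
$\frac{L{\left(M \right)}}{E} = \frac{\frac{1}{2} \frac{1}{-10 - 20} \left(33 - 20\right)}{-386} = \frac{1}{2} \frac{1}{-30} \cdot 13 \left(- \frac{1}{386}\right) = \frac{1}{2} \left(- \frac{1}{30}\right) 13 \left(- \frac{1}{386}\right) = \left(- \frac{13}{60}\right) \left(- \frac{1}{386}\right) = \frac{13}{23160}$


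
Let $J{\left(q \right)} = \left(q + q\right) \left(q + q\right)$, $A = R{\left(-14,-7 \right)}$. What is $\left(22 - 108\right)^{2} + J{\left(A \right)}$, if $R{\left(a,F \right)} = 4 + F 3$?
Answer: $8552$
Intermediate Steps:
$R{\left(a,F \right)} = 4 + 3 F$
$A = -17$ ($A = 4 + 3 \left(-7\right) = 4 - 21 = -17$)
$J{\left(q \right)} = 4 q^{2}$ ($J{\left(q \right)} = 2 q 2 q = 4 q^{2}$)
$\left(22 - 108\right)^{2} + J{\left(A \right)} = \left(22 - 108\right)^{2} + 4 \left(-17\right)^{2} = \left(-86\right)^{2} + 4 \cdot 289 = 7396 + 1156 = 8552$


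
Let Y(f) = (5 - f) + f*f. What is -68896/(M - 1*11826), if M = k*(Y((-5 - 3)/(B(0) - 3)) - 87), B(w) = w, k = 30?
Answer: 103344/21229 ≈ 4.8681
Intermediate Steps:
Y(f) = 5 + f² - f (Y(f) = (5 - f) + f² = 5 + f² - f)
M = -6980/3 (M = 30*((5 + ((-5 - 3)/(0 - 3))² - (-5 - 3)/(0 - 3)) - 87) = 30*((5 + (-8/(-3))² - (-8)/(-3)) - 87) = 30*((5 + (-8*(-⅓))² - (-8)*(-1)/3) - 87) = 30*((5 + (8/3)² - 1*8/3) - 87) = 30*((5 + 64/9 - 8/3) - 87) = 30*(85/9 - 87) = 30*(-698/9) = -6980/3 ≈ -2326.7)
-68896/(M - 1*11826) = -68896/(-6980/3 - 1*11826) = -68896/(-6980/3 - 11826) = -68896/(-42458/3) = -68896*(-3/42458) = 103344/21229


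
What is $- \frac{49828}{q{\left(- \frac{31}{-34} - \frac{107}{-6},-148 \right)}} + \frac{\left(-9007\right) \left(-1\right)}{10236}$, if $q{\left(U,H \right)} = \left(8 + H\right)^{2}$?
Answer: $- \frac{5210972}{3134775} \approx -1.6623$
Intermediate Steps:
$- \frac{49828}{q{\left(- \frac{31}{-34} - \frac{107}{-6},-148 \right)}} + \frac{\left(-9007\right) \left(-1\right)}{10236} = - \frac{49828}{\left(8 - 148\right)^{2}} + \frac{\left(-9007\right) \left(-1\right)}{10236} = - \frac{49828}{\left(-140\right)^{2}} + 9007 \cdot \frac{1}{10236} = - \frac{49828}{19600} + \frac{9007}{10236} = \left(-49828\right) \frac{1}{19600} + \frac{9007}{10236} = - \frac{12457}{4900} + \frac{9007}{10236} = - \frac{5210972}{3134775}$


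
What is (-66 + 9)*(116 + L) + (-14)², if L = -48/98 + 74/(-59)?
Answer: -18261262/2891 ≈ -6316.6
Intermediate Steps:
L = -5042/2891 (L = -48*1/98 + 74*(-1/59) = -24/49 - 74/59 = -5042/2891 ≈ -1.7440)
(-66 + 9)*(116 + L) + (-14)² = (-66 + 9)*(116 - 5042/2891) + (-14)² = -57*330314/2891 + 196 = -18827898/2891 + 196 = -18261262/2891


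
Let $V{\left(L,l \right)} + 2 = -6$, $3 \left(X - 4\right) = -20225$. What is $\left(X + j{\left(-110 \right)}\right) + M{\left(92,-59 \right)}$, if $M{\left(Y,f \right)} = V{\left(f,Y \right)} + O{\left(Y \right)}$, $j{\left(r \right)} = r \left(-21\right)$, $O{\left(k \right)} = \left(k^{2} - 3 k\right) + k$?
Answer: $\frac{11533}{3} \approx 3844.3$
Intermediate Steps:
$X = - \frac{20213}{3}$ ($X = 4 + \frac{1}{3} \left(-20225\right) = 4 - \frac{20225}{3} = - \frac{20213}{3} \approx -6737.7$)
$V{\left(L,l \right)} = -8$ ($V{\left(L,l \right)} = -2 - 6 = -8$)
$O{\left(k \right)} = k^{2} - 2 k$
$j{\left(r \right)} = - 21 r$
$M{\left(Y,f \right)} = -8 + Y \left(-2 + Y\right)$
$\left(X + j{\left(-110 \right)}\right) + M{\left(92,-59 \right)} = \left(- \frac{20213}{3} - -2310\right) - \left(8 - 92 \left(-2 + 92\right)\right) = \left(- \frac{20213}{3} + 2310\right) + \left(-8 + 92 \cdot 90\right) = - \frac{13283}{3} + \left(-8 + 8280\right) = - \frac{13283}{3} + 8272 = \frac{11533}{3}$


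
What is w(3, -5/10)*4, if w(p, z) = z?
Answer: -2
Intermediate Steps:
w(3, -5/10)*4 = -5/10*4 = -5*⅒*4 = -½*4 = -2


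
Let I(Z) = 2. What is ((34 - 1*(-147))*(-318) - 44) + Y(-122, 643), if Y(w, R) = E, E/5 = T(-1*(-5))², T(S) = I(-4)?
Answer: -57582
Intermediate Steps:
T(S) = 2
E = 20 (E = 5*2² = 5*4 = 20)
Y(w, R) = 20
((34 - 1*(-147))*(-318) - 44) + Y(-122, 643) = ((34 - 1*(-147))*(-318) - 44) + 20 = ((34 + 147)*(-318) - 44) + 20 = (181*(-318) - 44) + 20 = (-57558 - 44) + 20 = -57602 + 20 = -57582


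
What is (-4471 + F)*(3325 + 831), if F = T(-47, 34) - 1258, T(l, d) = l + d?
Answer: -23863752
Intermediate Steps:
T(l, d) = d + l
F = -1271 (F = (34 - 47) - 1258 = -13 - 1258 = -1271)
(-4471 + F)*(3325 + 831) = (-4471 - 1271)*(3325 + 831) = -5742*4156 = -23863752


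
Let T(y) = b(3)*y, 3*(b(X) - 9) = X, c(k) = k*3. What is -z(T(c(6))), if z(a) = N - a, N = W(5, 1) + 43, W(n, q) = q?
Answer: 136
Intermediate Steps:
c(k) = 3*k
b(X) = 9 + X/3
N = 44 (N = 1 + 43 = 44)
T(y) = 10*y (T(y) = (9 + (⅓)*3)*y = (9 + 1)*y = 10*y)
z(a) = 44 - a
-z(T(c(6))) = -(44 - 10*3*6) = -(44 - 10*18) = -(44 - 1*180) = -(44 - 180) = -1*(-136) = 136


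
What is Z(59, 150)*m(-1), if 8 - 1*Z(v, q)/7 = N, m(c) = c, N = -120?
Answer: -896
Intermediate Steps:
Z(v, q) = 896 (Z(v, q) = 56 - 7*(-120) = 56 + 840 = 896)
Z(59, 150)*m(-1) = 896*(-1) = -896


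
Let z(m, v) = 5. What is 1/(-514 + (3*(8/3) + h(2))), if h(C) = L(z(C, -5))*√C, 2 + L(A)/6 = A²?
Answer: -11/4738 - 3*√2/4738 ≈ -0.0032171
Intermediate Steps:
L(A) = -12 + 6*A²
h(C) = 138*√C (h(C) = (-12 + 6*5²)*√C = (-12 + 6*25)*√C = (-12 + 150)*√C = 138*√C)
1/(-514 + (3*(8/3) + h(2))) = 1/(-514 + (3*(8/3) + 138*√2)) = 1/(-514 + (8 + 138*√2)) = 1/(-506 + 138*√2)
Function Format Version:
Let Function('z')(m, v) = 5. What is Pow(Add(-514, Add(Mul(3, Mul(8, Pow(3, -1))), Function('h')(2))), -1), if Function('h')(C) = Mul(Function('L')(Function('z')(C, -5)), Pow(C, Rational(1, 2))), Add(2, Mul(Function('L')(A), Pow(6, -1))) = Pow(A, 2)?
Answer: Add(Rational(-11, 4738), Mul(Rational(-3, 4738), Pow(2, Rational(1, 2)))) ≈ -0.0032171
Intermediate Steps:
Function('L')(A) = Add(-12, Mul(6, Pow(A, 2)))
Function('h')(C) = Mul(138, Pow(C, Rational(1, 2))) (Function('h')(C) = Mul(Add(-12, Mul(6, Pow(5, 2))), Pow(C, Rational(1, 2))) = Mul(Add(-12, Mul(6, 25)), Pow(C, Rational(1, 2))) = Mul(Add(-12, 150), Pow(C, Rational(1, 2))) = Mul(138, Pow(C, Rational(1, 2))))
Pow(Add(-514, Add(Mul(3, Mul(8, Pow(3, -1))), Function('h')(2))), -1) = Pow(Add(-514, Add(Mul(3, Mul(8, Pow(3, -1))), Mul(138, Pow(2, Rational(1, 2))))), -1) = Pow(Add(-514, Add(Mul(3, Mul(8, Rational(1, 3))), Mul(138, Pow(2, Rational(1, 2))))), -1) = Pow(Add(-514, Add(Mul(3, Rational(8, 3)), Mul(138, Pow(2, Rational(1, 2))))), -1) = Pow(Add(-514, Add(8, Mul(138, Pow(2, Rational(1, 2))))), -1) = Pow(Add(-506, Mul(138, Pow(2, Rational(1, 2)))), -1)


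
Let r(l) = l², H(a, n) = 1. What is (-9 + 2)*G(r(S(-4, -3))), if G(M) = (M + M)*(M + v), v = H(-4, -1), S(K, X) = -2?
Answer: -280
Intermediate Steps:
v = 1
G(M) = 2*M*(1 + M) (G(M) = (M + M)*(M + 1) = (2*M)*(1 + M) = 2*M*(1 + M))
(-9 + 2)*G(r(S(-4, -3))) = (-9 + 2)*(2*(-2)²*(1 + (-2)²)) = -14*4*(1 + 4) = -14*4*5 = -7*40 = -280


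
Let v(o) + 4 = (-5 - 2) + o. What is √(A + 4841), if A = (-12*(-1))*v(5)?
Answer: √4769 ≈ 69.058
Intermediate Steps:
v(o) = -11 + o (v(o) = -4 + ((-5 - 2) + o) = -4 + (-7 + o) = -11 + o)
A = -72 (A = (-12*(-1))*(-11 + 5) = 12*(-6) = -72)
√(A + 4841) = √(-72 + 4841) = √4769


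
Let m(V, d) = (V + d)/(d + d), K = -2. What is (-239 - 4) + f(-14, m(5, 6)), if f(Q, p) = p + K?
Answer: -2929/12 ≈ -244.08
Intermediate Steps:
m(V, d) = (V + d)/(2*d) (m(V, d) = (V + d)/((2*d)) = (V + d)*(1/(2*d)) = (V + d)/(2*d))
f(Q, p) = -2 + p (f(Q, p) = p - 2 = -2 + p)
(-239 - 4) + f(-14, m(5, 6)) = (-239 - 4) + (-2 + (1/2)*(5 + 6)/6) = -243 + (-2 + (1/2)*(1/6)*11) = -243 + (-2 + 11/12) = -243 - 13/12 = -2929/12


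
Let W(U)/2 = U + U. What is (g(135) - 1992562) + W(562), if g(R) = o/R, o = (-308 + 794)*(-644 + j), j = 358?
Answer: -9956718/5 ≈ -1.9913e+6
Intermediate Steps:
o = -138996 (o = (-308 + 794)*(-644 + 358) = 486*(-286) = -138996)
g(R) = -138996/R
W(U) = 4*U (W(U) = 2*(U + U) = 2*(2*U) = 4*U)
(g(135) - 1992562) + W(562) = (-138996/135 - 1992562) + 4*562 = (-138996*1/135 - 1992562) + 2248 = (-5148/5 - 1992562) + 2248 = -9967958/5 + 2248 = -9956718/5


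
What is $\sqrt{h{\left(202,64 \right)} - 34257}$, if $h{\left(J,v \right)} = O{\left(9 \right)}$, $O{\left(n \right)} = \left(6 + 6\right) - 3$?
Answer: $2 i \sqrt{8562} \approx 185.06 i$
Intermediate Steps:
$O{\left(n \right)} = 9$ ($O{\left(n \right)} = 12 - 3 = 9$)
$h{\left(J,v \right)} = 9$
$\sqrt{h{\left(202,64 \right)} - 34257} = \sqrt{9 - 34257} = \sqrt{-34248} = 2 i \sqrt{8562}$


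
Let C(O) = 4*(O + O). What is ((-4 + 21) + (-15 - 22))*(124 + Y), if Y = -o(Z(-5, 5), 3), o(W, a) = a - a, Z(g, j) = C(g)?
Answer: -2480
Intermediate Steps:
C(O) = 8*O (C(O) = 4*(2*O) = 8*O)
Z(g, j) = 8*g
o(W, a) = 0
Y = 0 (Y = -1*0 = 0)
((-4 + 21) + (-15 - 22))*(124 + Y) = ((-4 + 21) + (-15 - 22))*(124 + 0) = (17 - 37)*124 = -20*124 = -2480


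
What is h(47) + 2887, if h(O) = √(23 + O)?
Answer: 2887 + √70 ≈ 2895.4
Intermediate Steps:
h(47) + 2887 = √(23 + 47) + 2887 = √70 + 2887 = 2887 + √70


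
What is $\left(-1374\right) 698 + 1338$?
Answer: $-957714$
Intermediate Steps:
$\left(-1374\right) 698 + 1338 = -959052 + 1338 = -957714$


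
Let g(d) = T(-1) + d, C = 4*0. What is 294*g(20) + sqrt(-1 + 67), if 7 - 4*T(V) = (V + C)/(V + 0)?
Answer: 6321 + sqrt(66) ≈ 6329.1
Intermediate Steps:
C = 0
T(V) = 3/2 (T(V) = 7/4 - (V + 0)/(4*(V + 0)) = 7/4 - V/(4*V) = 7/4 - 1/4*1 = 7/4 - 1/4 = 3/2)
g(d) = 3/2 + d
294*g(20) + sqrt(-1 + 67) = 294*(3/2 + 20) + sqrt(-1 + 67) = 294*(43/2) + sqrt(66) = 6321 + sqrt(66)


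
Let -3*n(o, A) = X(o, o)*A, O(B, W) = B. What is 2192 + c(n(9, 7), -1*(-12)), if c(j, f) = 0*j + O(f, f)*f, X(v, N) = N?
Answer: 2336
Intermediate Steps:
n(o, A) = -A*o/3 (n(o, A) = -o*A/3 = -A*o/3)
c(j, f) = f² (c(j, f) = 0*j + f*f = 0 + f² = f²)
2192 + c(n(9, 7), -1*(-12)) = 2192 + (-1*(-12))² = 2192 + 12² = 2192 + 144 = 2336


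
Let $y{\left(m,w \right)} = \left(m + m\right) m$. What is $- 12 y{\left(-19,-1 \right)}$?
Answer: $-8664$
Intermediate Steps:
$y{\left(m,w \right)} = 2 m^{2}$ ($y{\left(m,w \right)} = 2 m m = 2 m^{2}$)
$- 12 y{\left(-19,-1 \right)} = - 12 \cdot 2 \left(-19\right)^{2} = - 12 \cdot 2 \cdot 361 = \left(-12\right) 722 = -8664$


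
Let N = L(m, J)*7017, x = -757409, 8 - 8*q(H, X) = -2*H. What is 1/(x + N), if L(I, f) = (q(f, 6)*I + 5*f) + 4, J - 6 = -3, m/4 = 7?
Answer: -1/280253 ≈ -3.5682e-6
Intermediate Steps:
q(H, X) = 1 + H/4 (q(H, X) = 1 - (-1)*H/4 = 1 + H/4)
m = 28 (m = 4*7 = 28)
J = 3 (J = 6 - 3 = 3)
L(I, f) = 4 + 5*f + I*(1 + f/4) (L(I, f) = ((1 + f/4)*I + 5*f) + 4 = (I*(1 + f/4) + 5*f) + 4 = (5*f + I*(1 + f/4)) + 4 = 4 + 5*f + I*(1 + f/4))
N = 477156 (N = (4 + 5*3 + (1/4)*28*(4 + 3))*7017 = (4 + 15 + (1/4)*28*7)*7017 = (4 + 15 + 49)*7017 = 68*7017 = 477156)
1/(x + N) = 1/(-757409 + 477156) = 1/(-280253) = -1/280253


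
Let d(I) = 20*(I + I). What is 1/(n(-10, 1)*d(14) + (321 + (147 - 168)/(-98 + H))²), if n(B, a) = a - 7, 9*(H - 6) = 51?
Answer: 1369/136677156 ≈ 1.0016e-5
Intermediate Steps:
H = 35/3 (H = 6 + (⅑)*51 = 6 + 17/3 = 35/3 ≈ 11.667)
n(B, a) = -7 + a
d(I) = 40*I (d(I) = 20*(2*I) = 40*I)
1/(n(-10, 1)*d(14) + (321 + (147 - 168)/(-98 + H))²) = 1/((-7 + 1)*(40*14) + (321 + (147 - 168)/(-98 + 35/3))²) = 1/(-6*560 + (321 - 21/(-259/3))²) = 1/(-3360 + (321 - 21*(-3/259))²) = 1/(-3360 + (321 + 9/37)²) = 1/(-3360 + (11886/37)²) = 1/(-3360 + 141276996/1369) = 1/(136677156/1369) = 1369/136677156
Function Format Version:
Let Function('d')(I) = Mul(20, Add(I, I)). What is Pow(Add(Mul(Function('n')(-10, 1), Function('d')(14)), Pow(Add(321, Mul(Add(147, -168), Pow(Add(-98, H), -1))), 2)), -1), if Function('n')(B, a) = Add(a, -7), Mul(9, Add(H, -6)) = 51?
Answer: Rational(1369, 136677156) ≈ 1.0016e-5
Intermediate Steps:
H = Rational(35, 3) (H = Add(6, Mul(Rational(1, 9), 51)) = Add(6, Rational(17, 3)) = Rational(35, 3) ≈ 11.667)
Function('n')(B, a) = Add(-7, a)
Function('d')(I) = Mul(40, I) (Function('d')(I) = Mul(20, Mul(2, I)) = Mul(40, I))
Pow(Add(Mul(Function('n')(-10, 1), Function('d')(14)), Pow(Add(321, Mul(Add(147, -168), Pow(Add(-98, H), -1))), 2)), -1) = Pow(Add(Mul(Add(-7, 1), Mul(40, 14)), Pow(Add(321, Mul(Add(147, -168), Pow(Add(-98, Rational(35, 3)), -1))), 2)), -1) = Pow(Add(Mul(-6, 560), Pow(Add(321, Mul(-21, Pow(Rational(-259, 3), -1))), 2)), -1) = Pow(Add(-3360, Pow(Add(321, Mul(-21, Rational(-3, 259))), 2)), -1) = Pow(Add(-3360, Pow(Add(321, Rational(9, 37)), 2)), -1) = Pow(Add(-3360, Pow(Rational(11886, 37), 2)), -1) = Pow(Add(-3360, Rational(141276996, 1369)), -1) = Pow(Rational(136677156, 1369), -1) = Rational(1369, 136677156)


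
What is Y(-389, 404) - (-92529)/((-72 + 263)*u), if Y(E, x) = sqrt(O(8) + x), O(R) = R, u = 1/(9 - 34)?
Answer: -2313225/191 + 2*sqrt(103) ≈ -12091.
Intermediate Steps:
u = -1/25 (u = 1/(-25) = -1/25 ≈ -0.040000)
Y(E, x) = sqrt(8 + x)
Y(-389, 404) - (-92529)/((-72 + 263)*u) = sqrt(8 + 404) - (-92529)/((-72 + 263)*(-1/25)) = sqrt(412) - (-92529)/(191*(-1/25)) = 2*sqrt(103) - (-92529)/(-191/25) = 2*sqrt(103) - (-92529)*(-25)/191 = 2*sqrt(103) - 1*2313225/191 = 2*sqrt(103) - 2313225/191 = -2313225/191 + 2*sqrt(103)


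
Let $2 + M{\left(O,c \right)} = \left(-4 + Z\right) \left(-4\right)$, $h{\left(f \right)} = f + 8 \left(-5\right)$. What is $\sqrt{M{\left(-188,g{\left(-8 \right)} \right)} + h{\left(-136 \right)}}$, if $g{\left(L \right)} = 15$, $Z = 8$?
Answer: $i \sqrt{194} \approx 13.928 i$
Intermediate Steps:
$h{\left(f \right)} = -40 + f$ ($h{\left(f \right)} = f - 40 = -40 + f$)
$M{\left(O,c \right)} = -18$ ($M{\left(O,c \right)} = -2 + \left(-4 + 8\right) \left(-4\right) = -2 + 4 \left(-4\right) = -2 - 16 = -18$)
$\sqrt{M{\left(-188,g{\left(-8 \right)} \right)} + h{\left(-136 \right)}} = \sqrt{-18 - 176} = \sqrt{-194} = i \sqrt{194}$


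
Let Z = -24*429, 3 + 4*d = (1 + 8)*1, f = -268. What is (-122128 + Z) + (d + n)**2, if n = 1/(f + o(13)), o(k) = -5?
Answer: -39477045695/298116 ≈ -1.3242e+5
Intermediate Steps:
d = 3/2 (d = -3/4 + ((1 + 8)*1)/4 = -3/4 + (9*1)/4 = -3/4 + (1/4)*9 = -3/4 + 9/4 = 3/2 ≈ 1.5000)
Z = -10296
n = -1/273 (n = 1/(-268 - 5) = 1/(-273) = -1/273 ≈ -0.0036630)
(-122128 + Z) + (d + n)**2 = (-122128 - 10296) + (3/2 - 1/273)**2 = -132424 + (817/546)**2 = -132424 + 667489/298116 = -39477045695/298116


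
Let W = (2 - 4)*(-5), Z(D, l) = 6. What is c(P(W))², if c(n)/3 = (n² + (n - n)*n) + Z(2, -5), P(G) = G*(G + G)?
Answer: 14404320324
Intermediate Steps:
W = 10 (W = -2*(-5) = 10)
P(G) = 2*G² (P(G) = G*(2*G) = 2*G²)
c(n) = 18 + 3*n² (c(n) = 3*((n² + (n - n)*n) + 6) = 3*((n² + 0*n) + 6) = 3*((n² + 0) + 6) = 3*(n² + 6) = 3*(6 + n²) = 18 + 3*n²)
c(P(W))² = (18 + 3*(2*10²)²)² = (18 + 3*(2*100)²)² = (18 + 3*200²)² = (18 + 3*40000)² = (18 + 120000)² = 120018² = 14404320324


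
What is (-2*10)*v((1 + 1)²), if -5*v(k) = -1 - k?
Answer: -20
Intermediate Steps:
v(k) = ⅕ + k/5 (v(k) = -(-1 - k)/5 = ⅕ + k/5)
(-2*10)*v((1 + 1)²) = (-2*10)*(⅕ + (1 + 1)²/5) = -20*(⅕ + (⅕)*2²) = -20*(⅕ + (⅕)*4) = -20*(⅕ + ⅘) = -20*1 = -20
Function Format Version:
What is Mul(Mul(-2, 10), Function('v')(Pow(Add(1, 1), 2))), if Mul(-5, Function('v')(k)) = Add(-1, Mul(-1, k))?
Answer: -20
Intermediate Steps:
Function('v')(k) = Add(Rational(1, 5), Mul(Rational(1, 5), k)) (Function('v')(k) = Mul(Rational(-1, 5), Add(-1, Mul(-1, k))) = Add(Rational(1, 5), Mul(Rational(1, 5), k)))
Mul(Mul(-2, 10), Function('v')(Pow(Add(1, 1), 2))) = Mul(Mul(-2, 10), Add(Rational(1, 5), Mul(Rational(1, 5), Pow(Add(1, 1), 2)))) = Mul(-20, Add(Rational(1, 5), Mul(Rational(1, 5), Pow(2, 2)))) = Mul(-20, Add(Rational(1, 5), Mul(Rational(1, 5), 4))) = Mul(-20, Add(Rational(1, 5), Rational(4, 5))) = Mul(-20, 1) = -20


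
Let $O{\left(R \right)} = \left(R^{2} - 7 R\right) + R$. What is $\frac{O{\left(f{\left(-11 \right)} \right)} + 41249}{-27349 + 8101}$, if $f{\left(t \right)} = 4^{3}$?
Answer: $- \frac{14987}{6416} \approx -2.3359$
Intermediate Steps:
$f{\left(t \right)} = 64$
$O{\left(R \right)} = R^{2} - 6 R$
$\frac{O{\left(f{\left(-11 \right)} \right)} + 41249}{-27349 + 8101} = \frac{64 \left(-6 + 64\right) + 41249}{-27349 + 8101} = \frac{64 \cdot 58 + 41249}{-19248} = \left(3712 + 41249\right) \left(- \frac{1}{19248}\right) = 44961 \left(- \frac{1}{19248}\right) = - \frac{14987}{6416}$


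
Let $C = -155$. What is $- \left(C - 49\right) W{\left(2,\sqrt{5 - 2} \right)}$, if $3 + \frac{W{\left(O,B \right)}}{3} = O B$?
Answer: $-1836 + 1224 \sqrt{3} \approx 284.03$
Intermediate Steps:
$W{\left(O,B \right)} = -9 + 3 B O$ ($W{\left(O,B \right)} = -9 + 3 O B = -9 + 3 B O$)
$- \left(C - 49\right) W{\left(2,\sqrt{5 - 2} \right)} = - \left(-155 - 49\right) \left(-9 + 3 \sqrt{5 - 2} \cdot 2\right) = - \left(-204\right) \left(-9 + 3 \sqrt{3} \cdot 2\right) = - \left(-204\right) \left(-9 + 6 \sqrt{3}\right) = - (1836 - 1224 \sqrt{3}) = -1836 + 1224 \sqrt{3}$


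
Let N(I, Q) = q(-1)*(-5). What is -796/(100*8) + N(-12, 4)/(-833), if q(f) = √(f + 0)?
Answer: -199/200 + 5*I/833 ≈ -0.995 + 0.0060024*I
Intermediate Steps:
q(f) = √f
N(I, Q) = -5*I (N(I, Q) = √(-1)*(-5) = I*(-5) = -5*I)
-796/(100*8) + N(-12, 4)/(-833) = -796/(100*8) - 5*I/(-833) = -796/800 - 5*I*(-1/833) = -796*1/800 + 5*I/833 = -199/200 + 5*I/833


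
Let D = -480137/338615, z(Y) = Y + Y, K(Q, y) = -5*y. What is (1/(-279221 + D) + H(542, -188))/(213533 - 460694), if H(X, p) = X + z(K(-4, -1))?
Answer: -52190991938089/23368800438591372 ≈ -0.0022334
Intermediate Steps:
z(Y) = 2*Y
D = -480137/338615 (D = -480137*1/338615 = -480137/338615 ≈ -1.4179)
H(X, p) = 10 + X (H(X, p) = X + 2*(-5*(-1)) = X + 2*5 = X + 10 = 10 + X)
(1/(-279221 + D) + H(542, -188))/(213533 - 460694) = (1/(-279221 - 480137/338615) + (10 + 542))/(213533 - 460694) = (1/(-94548899052/338615) + 552)/(-247161) = (-338615/94548899052 + 552)*(-1/247161) = (52190991938089/94548899052)*(-1/247161) = -52190991938089/23368800438591372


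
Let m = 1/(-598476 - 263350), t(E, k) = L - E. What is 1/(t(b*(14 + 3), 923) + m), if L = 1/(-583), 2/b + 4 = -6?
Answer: 2512222790/8537245441 ≈ 0.29427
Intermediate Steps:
b = -⅕ (b = 2/(-4 - 6) = 2/(-10) = 2*(-⅒) = -⅕ ≈ -0.20000)
L = -1/583 ≈ -0.0017153
t(E, k) = -1/583 - E
m = -1/861826 (m = 1/(-861826) = -1/861826 ≈ -1.1603e-6)
1/(t(b*(14 + 3), 923) + m) = 1/((-1/583 - (-1)*(14 + 3)/5) - 1/861826) = 1/((-1/583 - (-1)*17/5) - 1/861826) = 1/((-1/583 - 1*(-17/5)) - 1/861826) = 1/((-1/583 + 17/5) - 1/861826) = 1/(9906/2915 - 1/861826) = 1/(8537245441/2512222790) = 2512222790/8537245441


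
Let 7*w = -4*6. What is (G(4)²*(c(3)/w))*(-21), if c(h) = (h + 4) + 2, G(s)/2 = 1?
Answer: 441/2 ≈ 220.50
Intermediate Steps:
G(s) = 2 (G(s) = 2*1 = 2)
c(h) = 6 + h (c(h) = (4 + h) + 2 = 6 + h)
w = -24/7 (w = (-4*6)/7 = (⅐)*(-24) = -24/7 ≈ -3.4286)
(G(4)²*(c(3)/w))*(-21) = (2²*((6 + 3)/(-24/7)))*(-21) = (4*(9*(-7/24)))*(-21) = (4*(-21/8))*(-21) = -21/2*(-21) = 441/2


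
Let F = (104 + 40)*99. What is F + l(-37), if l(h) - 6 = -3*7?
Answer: 14241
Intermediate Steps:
l(h) = -15 (l(h) = 6 - 3*7 = 6 - 21 = -15)
F = 14256 (F = 144*99 = 14256)
F + l(-37) = 14256 - 15 = 14241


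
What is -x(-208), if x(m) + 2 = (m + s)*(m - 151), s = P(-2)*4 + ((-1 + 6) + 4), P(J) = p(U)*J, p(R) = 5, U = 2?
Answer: -85799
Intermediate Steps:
P(J) = 5*J
s = -31 (s = (5*(-2))*4 + ((-1 + 6) + 4) = -10*4 + (5 + 4) = -40 + 9 = -31)
x(m) = -2 + (-151 + m)*(-31 + m) (x(m) = -2 + (m - 31)*(m - 151) = -2 + (-31 + m)*(-151 + m) = -2 + (-151 + m)*(-31 + m))
-x(-208) = -(4679 + (-208)² - 182*(-208)) = -(4679 + 43264 + 37856) = -1*85799 = -85799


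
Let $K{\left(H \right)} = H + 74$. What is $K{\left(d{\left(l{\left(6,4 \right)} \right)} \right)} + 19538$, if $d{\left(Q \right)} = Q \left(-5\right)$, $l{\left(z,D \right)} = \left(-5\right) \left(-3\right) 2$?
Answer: $19462$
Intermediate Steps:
$l{\left(z,D \right)} = 30$ ($l{\left(z,D \right)} = 15 \cdot 2 = 30$)
$d{\left(Q \right)} = - 5 Q$
$K{\left(H \right)} = 74 + H$
$K{\left(d{\left(l{\left(6,4 \right)} \right)} \right)} + 19538 = \left(74 - 150\right) + 19538 = -76 + 19538 = 19462$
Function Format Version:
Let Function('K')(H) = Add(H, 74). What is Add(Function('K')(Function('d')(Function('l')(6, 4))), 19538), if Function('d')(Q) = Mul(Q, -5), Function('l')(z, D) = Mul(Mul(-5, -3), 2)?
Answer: 19462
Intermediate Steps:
Function('l')(z, D) = 30 (Function('l')(z, D) = Mul(15, 2) = 30)
Function('d')(Q) = Mul(-5, Q)
Function('K')(H) = Add(74, H)
Add(Function('K')(Function('d')(Function('l')(6, 4))), 19538) = Add(Add(74, Mul(-5, 30)), 19538) = Add(Add(74, -150), 19538) = Add(-76, 19538) = 19462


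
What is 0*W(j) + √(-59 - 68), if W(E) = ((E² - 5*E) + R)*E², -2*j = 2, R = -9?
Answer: I*√127 ≈ 11.269*I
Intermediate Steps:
j = -1 (j = -½*2 = -1)
W(E) = E²*(-9 + E² - 5*E) (W(E) = ((E² - 5*E) - 9)*E² = (-9 + E² - 5*E)*E² = E²*(-9 + E² - 5*E))
0*W(j) + √(-59 - 68) = 0*((-1)²*(-9 + (-1)² - 5*(-1))) + √(-59 - 68) = 0*(1*(-9 + 1 + 5)) + √(-127) = 0*(1*(-3)) + I*√127 = 0*(-3) + I*√127 = 0 + I*√127 = I*√127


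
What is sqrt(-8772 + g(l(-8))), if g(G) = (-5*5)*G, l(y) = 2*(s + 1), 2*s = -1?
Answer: I*sqrt(8797) ≈ 93.792*I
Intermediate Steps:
s = -1/2 (s = (1/2)*(-1) = -1/2 ≈ -0.50000)
l(y) = 1 (l(y) = 2*(-1/2 + 1) = 2*(1/2) = 1)
g(G) = -25*G
sqrt(-8772 + g(l(-8))) = sqrt(-8772 - 25*1) = sqrt(-8772 - 25) = sqrt(-8797) = I*sqrt(8797)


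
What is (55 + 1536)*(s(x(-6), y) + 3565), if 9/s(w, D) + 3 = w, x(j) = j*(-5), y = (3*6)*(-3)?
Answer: 17017336/3 ≈ 5.6724e+6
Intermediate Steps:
y = -54 (y = 18*(-3) = -54)
x(j) = -5*j
s(w, D) = 9/(-3 + w)
(55 + 1536)*(s(x(-6), y) + 3565) = (55 + 1536)*(9/(-3 - 5*(-6)) + 3565) = 1591*(9/(-3 + 30) + 3565) = 1591*(9/27 + 3565) = 1591*(9*(1/27) + 3565) = 1591*(1/3 + 3565) = 1591*(10696/3) = 17017336/3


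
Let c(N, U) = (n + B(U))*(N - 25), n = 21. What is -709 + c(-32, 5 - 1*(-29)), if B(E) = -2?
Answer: -1792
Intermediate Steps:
c(N, U) = -475 + 19*N (c(N, U) = (21 - 2)*(N - 25) = 19*(-25 + N) = -475 + 19*N)
-709 + c(-32, 5 - 1*(-29)) = -709 + (-475 + 19*(-32)) = -709 + (-475 - 608) = -709 - 1083 = -1792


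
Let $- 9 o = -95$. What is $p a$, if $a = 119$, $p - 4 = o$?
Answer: $\frac{15589}{9} \approx 1732.1$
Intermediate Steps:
$o = \frac{95}{9}$ ($o = \left(- \frac{1}{9}\right) \left(-95\right) = \frac{95}{9} \approx 10.556$)
$p = \frac{131}{9}$ ($p = 4 + \frac{95}{9} = \frac{131}{9} \approx 14.556$)
$p a = \frac{131}{9} \cdot 119 = \frac{15589}{9}$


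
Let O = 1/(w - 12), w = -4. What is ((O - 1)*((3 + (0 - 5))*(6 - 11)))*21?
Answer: -1785/8 ≈ -223.13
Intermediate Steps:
O = -1/16 (O = 1/(-4 - 12) = 1/(-16) = -1/16 ≈ -0.062500)
((O - 1)*((3 + (0 - 5))*(6 - 11)))*21 = ((-1/16 - 1)*((3 + (0 - 5))*(6 - 11)))*21 = -17*(3 - 5)*(-5)/16*21 = -(-17)*(-5)/8*21 = -17/16*10*21 = -85/8*21 = -1785/8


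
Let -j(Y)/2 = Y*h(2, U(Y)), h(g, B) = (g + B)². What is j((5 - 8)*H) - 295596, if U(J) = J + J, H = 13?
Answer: 154932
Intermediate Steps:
U(J) = 2*J
h(g, B) = (B + g)²
j(Y) = -2*Y*(2 + 2*Y)² (j(Y) = -2*Y*(2*Y + 2)² = -2*Y*(2 + 2*Y)²)
j((5 - 8)*H) - 295596 = -8*(5 - 8)*13*(1 + (5 - 8)*13)² - 295596 = -8*(-3*13)*(1 - 3*13)² - 295596 = -8*(-39)*(1 - 39)² - 295596 = -8*(-39)*(-38)² - 295596 = -8*(-39)*1444 - 295596 = 450528 - 295596 = 154932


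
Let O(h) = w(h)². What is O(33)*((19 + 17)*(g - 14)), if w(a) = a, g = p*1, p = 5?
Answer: -352836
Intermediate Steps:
g = 5 (g = 5*1 = 5)
O(h) = h²
O(33)*((19 + 17)*(g - 14)) = 33²*((19 + 17)*(5 - 14)) = 1089*(36*(-9)) = 1089*(-324) = -352836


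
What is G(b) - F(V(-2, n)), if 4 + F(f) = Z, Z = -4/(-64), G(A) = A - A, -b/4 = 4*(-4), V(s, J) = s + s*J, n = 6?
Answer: 63/16 ≈ 3.9375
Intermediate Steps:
V(s, J) = s + J*s
b = 64 (b = -16*(-4) = -4*(-16) = 64)
G(A) = 0
Z = 1/16 (Z = -4*(-1/64) = 1/16 ≈ 0.062500)
F(f) = -63/16 (F(f) = -4 + 1/16 = -63/16)
G(b) - F(V(-2, n)) = 0 - 1*(-63/16) = 0 + 63/16 = 63/16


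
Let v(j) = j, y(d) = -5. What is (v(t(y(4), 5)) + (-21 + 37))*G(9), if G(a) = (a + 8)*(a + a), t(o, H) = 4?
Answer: 6120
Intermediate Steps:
G(a) = 2*a*(8 + a) (G(a) = (8 + a)*(2*a) = 2*a*(8 + a))
(v(t(y(4), 5)) + (-21 + 37))*G(9) = (4 + (-21 + 37))*(2*9*(8 + 9)) = (4 + 16)*(2*9*17) = 20*306 = 6120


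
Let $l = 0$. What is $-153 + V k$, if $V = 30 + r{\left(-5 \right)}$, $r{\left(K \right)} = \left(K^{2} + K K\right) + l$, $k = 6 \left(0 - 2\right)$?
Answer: $-1113$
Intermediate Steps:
$k = -12$ ($k = 6 \left(-2\right) = -12$)
$r{\left(K \right)} = 2 K^{2}$ ($r{\left(K \right)} = \left(K^{2} + K K\right) + 0 = \left(K^{2} + K^{2}\right) + 0 = 2 K^{2} + 0 = 2 K^{2}$)
$V = 80$ ($V = 30 + 2 \left(-5\right)^{2} = 30 + 2 \cdot 25 = 30 + 50 = 80$)
$-153 + V k = -153 + 80 \left(-12\right) = -153 - 960 = -1113$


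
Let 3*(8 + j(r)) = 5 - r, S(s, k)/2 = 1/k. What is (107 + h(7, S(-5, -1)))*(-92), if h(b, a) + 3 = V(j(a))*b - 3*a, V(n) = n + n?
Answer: -8464/3 ≈ -2821.3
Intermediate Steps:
S(s, k) = 2/k
j(r) = -19/3 - r/3 (j(r) = -8 + (5 - r)/3 = -8 + (5/3 - r/3) = -19/3 - r/3)
V(n) = 2*n
h(b, a) = -3 - 3*a + b*(-38/3 - 2*a/3) (h(b, a) = -3 + ((2*(-19/3 - a/3))*b - 3*a) = -3 + ((-38/3 - 2*a/3)*b - 3*a) = -3 + (b*(-38/3 - 2*a/3) - 3*a) = -3 + (-3*a + b*(-38/3 - 2*a/3)) = -3 - 3*a + b*(-38/3 - 2*a/3))
(107 + h(7, S(-5, -1)))*(-92) = (107 + (-3 - 6/(-1) - ⅔*7*(19 + 2/(-1))))*(-92) = (107 + (-3 - 6*(-1) - ⅔*7*(19 + 2*(-1))))*(-92) = (107 + (-3 - 3*(-2) - ⅔*7*(19 - 2)))*(-92) = (107 + (-3 + 6 - ⅔*7*17))*(-92) = (107 + (-3 + 6 - 238/3))*(-92) = (107 - 229/3)*(-92) = (92/3)*(-92) = -8464/3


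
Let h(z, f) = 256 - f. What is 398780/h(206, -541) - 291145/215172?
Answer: 85574247595/171492084 ≈ 499.00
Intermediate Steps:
398780/h(206, -541) - 291145/215172 = 398780/(256 - 1*(-541)) - 291145/215172 = 398780/(256 + 541) - 291145*1/215172 = 398780/797 - 291145/215172 = 85574247595/171492084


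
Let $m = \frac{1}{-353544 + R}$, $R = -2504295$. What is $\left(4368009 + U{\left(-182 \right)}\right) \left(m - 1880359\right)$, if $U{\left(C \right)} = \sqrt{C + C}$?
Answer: $- \frac{7824215463087964606}{952613} - \frac{10747526568404 i \sqrt{91}}{2857839} \approx -8.2134 \cdot 10^{12} - 3.5875 \cdot 10^{7} i$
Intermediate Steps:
$U{\left(C \right)} = \sqrt{2} \sqrt{C}$ ($U{\left(C \right)} = \sqrt{2 C} = \sqrt{2} \sqrt{C}$)
$m = - \frac{1}{2857839}$ ($m = \frac{1}{-353544 - 2504295} = \frac{1}{-2857839} = - \frac{1}{2857839} \approx -3.4991 \cdot 10^{-7}$)
$\left(4368009 + U{\left(-182 \right)}\right) \left(m - 1880359\right) = \left(4368009 + \sqrt{2} \sqrt{-182}\right) \left(- \frac{1}{2857839} - 1880359\right) = \left(4368009 + \sqrt{2} i \sqrt{182}\right) \left(- \frac{5373763284202}{2857839}\right) = \left(4368009 + 2 i \sqrt{91}\right) \left(- \frac{5373763284202}{2857839}\right) = - \frac{7824215463087964606}{952613} - \frac{10747526568404 i \sqrt{91}}{2857839}$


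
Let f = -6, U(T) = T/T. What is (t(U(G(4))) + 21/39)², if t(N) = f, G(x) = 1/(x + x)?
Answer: 5041/169 ≈ 29.828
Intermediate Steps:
G(x) = 1/(2*x)
U(T) = 1
t(N) = -6
(t(U(G(4))) + 21/39)² = (-6 + 21/39)² = (-6 + 21*(1/39))² = (-6 + 7/13)² = (-71/13)² = 5041/169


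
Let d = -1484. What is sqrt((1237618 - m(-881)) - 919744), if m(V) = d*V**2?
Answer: sqrt(1152140798) ≈ 33943.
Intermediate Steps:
m(V) = -1484*V**2
sqrt((1237618 - m(-881)) - 919744) = sqrt((1237618 - (-1484)*(-881)**2) - 919744) = sqrt((1237618 - (-1484)*776161) - 919744) = sqrt((1237618 - 1*(-1151822924)) - 919744) = sqrt((1237618 + 1151822924) - 919744) = sqrt(1153060542 - 919744) = sqrt(1152140798)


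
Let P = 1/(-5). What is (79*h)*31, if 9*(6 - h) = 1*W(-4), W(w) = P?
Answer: 663679/45 ≈ 14748.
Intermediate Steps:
P = -⅕ ≈ -0.20000
W(w) = -⅕
h = 271/45 (h = 6 - (-1)/(9*5) = 6 - ⅑*(-⅕) = 6 + 1/45 = 271/45 ≈ 6.0222)
(79*h)*31 = (79*(271/45))*31 = (21409/45)*31 = 663679/45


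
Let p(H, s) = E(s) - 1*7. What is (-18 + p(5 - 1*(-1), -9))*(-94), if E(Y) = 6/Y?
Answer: 7238/3 ≈ 2412.7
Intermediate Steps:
p(H, s) = -7 + 6/s (p(H, s) = 6/s - 1*7 = 6/s - 7 = -7 + 6/s)
(-18 + p(5 - 1*(-1), -9))*(-94) = (-18 + (-7 + 6/(-9)))*(-94) = (-18 + (-7 + 6*(-⅑)))*(-94) = (-18 + (-7 - ⅔))*(-94) = (-18 - 23/3)*(-94) = -77/3*(-94) = 7238/3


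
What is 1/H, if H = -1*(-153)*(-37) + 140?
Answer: -1/5521 ≈ -0.00018113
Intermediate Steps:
H = -5521 (H = 153*(-37) + 140 = -5661 + 140 = -5521)
1/H = 1/(-5521) = -1/5521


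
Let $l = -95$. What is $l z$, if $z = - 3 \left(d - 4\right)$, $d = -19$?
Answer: $-6555$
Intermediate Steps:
$z = 69$ ($z = - 3 \left(-19 - 4\right) = \left(-3\right) \left(-23\right) = 69$)
$l z = \left(-95\right) 69 = -6555$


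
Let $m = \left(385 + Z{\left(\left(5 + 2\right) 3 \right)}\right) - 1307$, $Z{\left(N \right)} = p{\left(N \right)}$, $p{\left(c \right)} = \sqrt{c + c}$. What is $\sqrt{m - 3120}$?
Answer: $\sqrt{-4042 + \sqrt{42}} \approx 63.526 i$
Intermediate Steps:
$p{\left(c \right)} = \sqrt{2} \sqrt{c}$ ($p{\left(c \right)} = \sqrt{2 c} = \sqrt{2} \sqrt{c}$)
$Z{\left(N \right)} = \sqrt{2} \sqrt{N}$
$m = -922 + \sqrt{42}$ ($m = \left(385 + \sqrt{2} \sqrt{\left(5 + 2\right) 3}\right) - 1307 = \left(385 + \sqrt{2} \sqrt{7 \cdot 3}\right) - 1307 = \left(385 + \sqrt{2} \sqrt{21}\right) - 1307 = \left(385 + \sqrt{42}\right) - 1307 = -922 + \sqrt{42} \approx -915.52$)
$\sqrt{m - 3120} = \sqrt{\left(-922 + \sqrt{42}\right) - 3120} = \sqrt{-4042 + \sqrt{42}}$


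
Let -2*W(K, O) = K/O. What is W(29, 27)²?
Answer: 841/2916 ≈ 0.28841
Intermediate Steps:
W(K, O) = -K/(2*O)
W(29, 27)² = (-½*29/27)² = (-½*29*1/27)² = (-29/54)² = 841/2916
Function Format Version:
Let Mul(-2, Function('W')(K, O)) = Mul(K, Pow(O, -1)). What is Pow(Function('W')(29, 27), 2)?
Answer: Rational(841, 2916) ≈ 0.28841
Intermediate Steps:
Function('W')(K, O) = Mul(Rational(-1, 2), K, Pow(O, -1)) (Function('W')(K, O) = Mul(Rational(-1, 2), Mul(K, Pow(O, -1))) = Mul(Rational(-1, 2), K, Pow(O, -1)))
Pow(Function('W')(29, 27), 2) = Pow(Mul(Rational(-1, 2), 29, Pow(27, -1)), 2) = Pow(Mul(Rational(-1, 2), 29, Rational(1, 27)), 2) = Pow(Rational(-29, 54), 2) = Rational(841, 2916)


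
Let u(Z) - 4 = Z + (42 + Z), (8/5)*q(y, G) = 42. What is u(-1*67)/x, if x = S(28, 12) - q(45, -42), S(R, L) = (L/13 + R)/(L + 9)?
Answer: 96096/27161 ≈ 3.5380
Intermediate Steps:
q(y, G) = 105/4 (q(y, G) = (5/8)*42 = 105/4)
S(R, L) = (R + L/13)/(9 + L) (S(R, L) = (L*(1/13) + R)/(9 + L) = (L/13 + R)/(9 + L) = (R + L/13)/(9 + L))
u(Z) = 46 + 2*Z (u(Z) = 4 + (Z + (42 + Z)) = 4 + (42 + 2*Z) = 46 + 2*Z)
x = -27161/1092 (x = (28 + (1/13)*12)/(9 + 12) - 1*105/4 = (28 + 12/13)/21 - 105/4 = (1/21)*(376/13) - 105/4 = 376/273 - 105/4 = -27161/1092 ≈ -24.873)
u(-1*67)/x = (46 + 2*(-1*67))/(-27161/1092) = (46 + 2*(-67))*(-1092/27161) = (46 - 134)*(-1092/27161) = -88*(-1092/27161) = 96096/27161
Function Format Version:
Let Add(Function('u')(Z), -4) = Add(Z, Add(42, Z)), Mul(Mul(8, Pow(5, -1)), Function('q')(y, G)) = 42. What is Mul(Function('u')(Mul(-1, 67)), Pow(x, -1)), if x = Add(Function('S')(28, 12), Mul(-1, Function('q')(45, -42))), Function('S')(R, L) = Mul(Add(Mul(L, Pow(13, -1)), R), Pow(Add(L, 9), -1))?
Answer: Rational(96096, 27161) ≈ 3.5380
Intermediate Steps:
Function('q')(y, G) = Rational(105, 4) (Function('q')(y, G) = Mul(Rational(5, 8), 42) = Rational(105, 4))
Function('S')(R, L) = Mul(Pow(Add(9, L), -1), Add(R, Mul(Rational(1, 13), L))) (Function('S')(R, L) = Mul(Add(Mul(L, Rational(1, 13)), R), Pow(Add(9, L), -1)) = Mul(Add(Mul(Rational(1, 13), L), R), Pow(Add(9, L), -1)) = Mul(Add(R, Mul(Rational(1, 13), L)), Pow(Add(9, L), -1)) = Mul(Pow(Add(9, L), -1), Add(R, Mul(Rational(1, 13), L))))
Function('u')(Z) = Add(46, Mul(2, Z)) (Function('u')(Z) = Add(4, Add(Z, Add(42, Z))) = Add(4, Add(42, Mul(2, Z))) = Add(46, Mul(2, Z)))
x = Rational(-27161, 1092) (x = Add(Mul(Pow(Add(9, 12), -1), Add(28, Mul(Rational(1, 13), 12))), Mul(-1, Rational(105, 4))) = Add(Mul(Pow(21, -1), Add(28, Rational(12, 13))), Rational(-105, 4)) = Add(Mul(Rational(1, 21), Rational(376, 13)), Rational(-105, 4)) = Add(Rational(376, 273), Rational(-105, 4)) = Rational(-27161, 1092) ≈ -24.873)
Mul(Function('u')(Mul(-1, 67)), Pow(x, -1)) = Mul(Add(46, Mul(2, Mul(-1, 67))), Pow(Rational(-27161, 1092), -1)) = Mul(Add(46, Mul(2, -67)), Rational(-1092, 27161)) = Mul(Add(46, -134), Rational(-1092, 27161)) = Mul(-88, Rational(-1092, 27161)) = Rational(96096, 27161)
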